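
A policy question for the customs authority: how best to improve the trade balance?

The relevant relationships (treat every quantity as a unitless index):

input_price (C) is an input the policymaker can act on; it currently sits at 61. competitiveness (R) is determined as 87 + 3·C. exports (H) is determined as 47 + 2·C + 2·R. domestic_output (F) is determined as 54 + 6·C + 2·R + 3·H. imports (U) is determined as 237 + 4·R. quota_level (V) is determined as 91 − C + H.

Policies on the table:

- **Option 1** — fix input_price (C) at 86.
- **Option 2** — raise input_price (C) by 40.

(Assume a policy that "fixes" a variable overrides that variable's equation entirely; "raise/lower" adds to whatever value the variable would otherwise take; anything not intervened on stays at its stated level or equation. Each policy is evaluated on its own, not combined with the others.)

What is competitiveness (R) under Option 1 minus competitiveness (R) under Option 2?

Option 1 (C := 86):
  C = 86
  R = 87 + 3·86 = 345
Option 2 (C + 40):
  C = 61 + 40 = 101
  R = 87 + 3·101 = 390
R: 345 − 390 = -45

-45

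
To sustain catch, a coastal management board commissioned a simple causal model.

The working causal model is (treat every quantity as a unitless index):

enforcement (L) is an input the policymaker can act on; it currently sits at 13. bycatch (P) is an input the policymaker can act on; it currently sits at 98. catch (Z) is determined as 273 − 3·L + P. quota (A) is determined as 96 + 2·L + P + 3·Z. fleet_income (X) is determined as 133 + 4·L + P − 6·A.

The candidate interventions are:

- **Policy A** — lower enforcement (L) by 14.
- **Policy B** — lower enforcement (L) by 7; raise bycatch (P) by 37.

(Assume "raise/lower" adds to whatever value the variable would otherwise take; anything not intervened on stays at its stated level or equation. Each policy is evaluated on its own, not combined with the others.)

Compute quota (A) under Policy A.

Policy A (L − 14):
  L = 13 − 14 = -1
  P = 98
  Z = 273 − 3·(-1) + 98 = 374
  A = 96 + 2·(-1) + 98 + 3·374 = 1314

1314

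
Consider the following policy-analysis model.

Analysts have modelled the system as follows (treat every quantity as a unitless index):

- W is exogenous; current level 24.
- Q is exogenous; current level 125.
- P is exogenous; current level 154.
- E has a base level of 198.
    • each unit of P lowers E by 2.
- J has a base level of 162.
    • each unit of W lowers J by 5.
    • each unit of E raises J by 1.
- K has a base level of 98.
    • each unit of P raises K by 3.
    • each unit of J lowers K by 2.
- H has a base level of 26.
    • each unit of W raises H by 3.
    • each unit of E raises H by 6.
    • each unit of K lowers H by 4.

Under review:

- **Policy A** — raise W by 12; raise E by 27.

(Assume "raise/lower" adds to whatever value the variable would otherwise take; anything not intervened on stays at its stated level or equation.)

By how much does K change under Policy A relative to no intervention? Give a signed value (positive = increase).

66

Baseline:
  W = 24
  P = 154
  E = 198 − 2·154 = -110
  J = 162 − 5·24 + (-110) = -68
  K = 98 + 3·154 − 2·(-68) = 696
Policy A (W + 12, E + 27):
  W = 24 + 12 = 36
  P = 154
  E = 198 − 2·154 (+27 from intervention) = -83
  J = 162 − 5·36 + (-83) = -101
  K = 98 + 3·154 − 2·(-101) = 762
Change in K: 762 − 696 = 66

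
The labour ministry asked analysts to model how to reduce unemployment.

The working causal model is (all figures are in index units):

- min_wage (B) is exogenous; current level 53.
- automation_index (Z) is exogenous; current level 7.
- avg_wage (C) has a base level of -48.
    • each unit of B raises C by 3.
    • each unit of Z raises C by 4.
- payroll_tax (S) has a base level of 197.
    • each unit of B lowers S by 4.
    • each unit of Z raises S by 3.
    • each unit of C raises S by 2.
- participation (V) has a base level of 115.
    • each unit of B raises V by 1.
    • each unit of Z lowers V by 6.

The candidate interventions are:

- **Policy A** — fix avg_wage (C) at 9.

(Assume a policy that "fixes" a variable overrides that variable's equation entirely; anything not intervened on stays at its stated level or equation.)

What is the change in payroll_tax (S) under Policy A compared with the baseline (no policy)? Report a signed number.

Baseline:
  B = 53
  Z = 7
  C = -48 + 3·53 + 4·7 = 139
  S = 197 − 4·53 + 3·7 + 2·139 = 284
Policy A (C := 9):
  B = 53
  Z = 7
  C = 9
  S = 197 − 4·53 + 3·7 + 2·9 = 24
Change in S: 24 − 284 = -260

-260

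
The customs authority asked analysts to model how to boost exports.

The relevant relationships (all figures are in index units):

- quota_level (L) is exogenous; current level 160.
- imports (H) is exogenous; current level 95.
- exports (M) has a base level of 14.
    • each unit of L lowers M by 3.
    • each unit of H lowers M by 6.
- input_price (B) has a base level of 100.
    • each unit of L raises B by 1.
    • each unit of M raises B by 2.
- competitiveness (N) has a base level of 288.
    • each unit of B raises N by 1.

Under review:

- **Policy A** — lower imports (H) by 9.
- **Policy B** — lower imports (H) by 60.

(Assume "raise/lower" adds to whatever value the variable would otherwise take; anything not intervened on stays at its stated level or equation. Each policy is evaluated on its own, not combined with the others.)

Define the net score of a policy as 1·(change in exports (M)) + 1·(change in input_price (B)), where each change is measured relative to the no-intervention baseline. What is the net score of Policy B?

1080

Baseline:
  L = 160
  H = 95
  M = 14 − 3·160 − 6·95 = -1036
  B = 100 + 160 + 2·(-1036) = -1812
Policy B (H − 60):
  L = 160
  H = 95 − 60 = 35
  M = 14 − 3·160 − 6·35 = -676
  B = 100 + 160 + 2·(-676) = -1092
ΔM = -676 − (-1036) = 360; ΔB = -1092 − (-1812) = 720
Score = 1·360 + 1·720 = 1080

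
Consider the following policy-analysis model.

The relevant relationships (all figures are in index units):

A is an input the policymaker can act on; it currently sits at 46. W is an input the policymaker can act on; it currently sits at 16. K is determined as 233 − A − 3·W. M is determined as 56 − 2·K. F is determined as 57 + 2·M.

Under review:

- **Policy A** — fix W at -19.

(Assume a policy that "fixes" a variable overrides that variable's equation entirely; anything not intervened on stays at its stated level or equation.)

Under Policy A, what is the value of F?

Policy A (W := -19):
  A = 46
  W = -19
  K = 233 − 46 − 3·(-19) = 244
  M = 56 − 2·244 = -432
  F = 57 + 2·(-432) = -807

-807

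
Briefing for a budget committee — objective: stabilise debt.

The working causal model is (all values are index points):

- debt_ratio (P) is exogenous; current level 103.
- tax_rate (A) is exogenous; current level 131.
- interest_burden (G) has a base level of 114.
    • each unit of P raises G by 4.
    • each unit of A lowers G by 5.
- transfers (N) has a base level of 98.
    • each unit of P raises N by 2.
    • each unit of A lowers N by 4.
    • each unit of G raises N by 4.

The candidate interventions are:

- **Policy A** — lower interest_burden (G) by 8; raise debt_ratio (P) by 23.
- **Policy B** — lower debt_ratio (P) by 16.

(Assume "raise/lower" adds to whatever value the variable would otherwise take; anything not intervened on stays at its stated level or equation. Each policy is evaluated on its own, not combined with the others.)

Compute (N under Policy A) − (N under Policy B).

670

Policy A (G − 8, P + 23):
  P = 103 + 23 = 126
  A = 131
  G = 114 + 4·126 − 5·131 (−8 from intervention) = -45
  N = 98 + 2·126 − 4·131 + 4·(-45) = -354
Policy B (P − 16):
  P = 103 − 16 = 87
  A = 131
  G = 114 + 4·87 − 5·131 = -193
  N = 98 + 2·87 − 4·131 + 4·(-193) = -1024
N: -354 − (-1024) = 670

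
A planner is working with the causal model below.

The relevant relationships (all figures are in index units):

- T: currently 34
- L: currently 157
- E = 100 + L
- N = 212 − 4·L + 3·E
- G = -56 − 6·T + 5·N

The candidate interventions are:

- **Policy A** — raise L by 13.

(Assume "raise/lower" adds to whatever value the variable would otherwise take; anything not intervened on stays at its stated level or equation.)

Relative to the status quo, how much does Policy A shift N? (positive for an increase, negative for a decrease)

Baseline:
  L = 157
  E = 100 + 157 = 257
  N = 212 − 4·157 + 3·257 = 355
Policy A (L + 13):
  L = 157 + 13 = 170
  E = 100 + 170 = 270
  N = 212 − 4·170 + 3·270 = 342
Change in N: 342 − 355 = -13

-13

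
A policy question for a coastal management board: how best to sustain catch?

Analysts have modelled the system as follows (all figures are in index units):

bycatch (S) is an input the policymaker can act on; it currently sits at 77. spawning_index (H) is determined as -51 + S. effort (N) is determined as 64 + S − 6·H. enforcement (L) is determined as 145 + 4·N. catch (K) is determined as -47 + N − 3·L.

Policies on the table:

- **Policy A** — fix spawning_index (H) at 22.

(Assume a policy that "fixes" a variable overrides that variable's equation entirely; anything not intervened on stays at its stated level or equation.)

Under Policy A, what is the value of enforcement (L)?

Policy A (H := 22):
  S = 77
  H = 22
  N = 64 + 77 − 6·22 = 9
  L = 145 + 4·9 = 181

181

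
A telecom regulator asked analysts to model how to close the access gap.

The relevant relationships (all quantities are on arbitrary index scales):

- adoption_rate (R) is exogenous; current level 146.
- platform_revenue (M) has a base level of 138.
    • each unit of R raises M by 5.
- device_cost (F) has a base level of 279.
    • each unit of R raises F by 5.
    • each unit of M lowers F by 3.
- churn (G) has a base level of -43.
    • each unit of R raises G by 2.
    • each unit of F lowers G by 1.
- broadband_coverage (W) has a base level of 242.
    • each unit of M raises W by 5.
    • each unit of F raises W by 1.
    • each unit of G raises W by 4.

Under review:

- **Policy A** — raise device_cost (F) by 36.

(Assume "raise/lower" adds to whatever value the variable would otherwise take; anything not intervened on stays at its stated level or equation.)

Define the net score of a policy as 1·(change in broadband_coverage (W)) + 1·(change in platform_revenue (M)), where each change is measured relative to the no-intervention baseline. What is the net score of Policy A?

-108

Baseline:
  R = 146
  M = 138 + 5·146 = 868
  F = 279 + 5·146 − 3·868 = -1595
  G = -43 + 2·146 − (-1595) = 1844
  W = 242 + 5·868 + (-1595) + 4·1844 = 10363
Policy A (F + 36):
  R = 146
  M = 138 + 5·146 = 868
  F = 279 + 5·146 − 3·868 (+36 from intervention) = -1559
  G = -43 + 2·146 − (-1559) = 1808
  W = 242 + 5·868 + (-1559) + 4·1808 = 10255
ΔW = 10255 − 10363 = -108; ΔM = 868 − 868 = 0
Score = 1·(-108) + 1·0 = -108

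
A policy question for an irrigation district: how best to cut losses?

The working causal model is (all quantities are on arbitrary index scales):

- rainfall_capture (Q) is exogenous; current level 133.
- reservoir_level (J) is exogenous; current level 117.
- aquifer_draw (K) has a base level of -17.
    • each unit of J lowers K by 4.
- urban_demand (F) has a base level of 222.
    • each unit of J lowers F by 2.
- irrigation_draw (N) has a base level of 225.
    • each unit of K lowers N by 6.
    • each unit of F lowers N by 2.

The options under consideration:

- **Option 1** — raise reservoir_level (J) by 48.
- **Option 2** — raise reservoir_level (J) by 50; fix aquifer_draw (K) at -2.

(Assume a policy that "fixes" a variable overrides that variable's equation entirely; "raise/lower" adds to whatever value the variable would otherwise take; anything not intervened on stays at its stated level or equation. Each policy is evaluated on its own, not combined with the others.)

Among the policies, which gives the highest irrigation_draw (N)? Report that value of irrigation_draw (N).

4503

Option 1 (J + 48):
  J = 117 + 48 = 165
  K = -17 − 4·165 = -677
  F = 222 − 2·165 = -108
  N = 225 − 6·(-677) − 2·(-108) = 4503
Option 2 (J + 50, K := -2):
  J = 117 + 50 = 167
  K = -2
  F = 222 − 2·167 = -112
  N = 225 − 6·(-2) − 2·(-112) = 461
Comparing — Option 1: N=4503, Option 2: N=461. Highest is 4503 (Option 1).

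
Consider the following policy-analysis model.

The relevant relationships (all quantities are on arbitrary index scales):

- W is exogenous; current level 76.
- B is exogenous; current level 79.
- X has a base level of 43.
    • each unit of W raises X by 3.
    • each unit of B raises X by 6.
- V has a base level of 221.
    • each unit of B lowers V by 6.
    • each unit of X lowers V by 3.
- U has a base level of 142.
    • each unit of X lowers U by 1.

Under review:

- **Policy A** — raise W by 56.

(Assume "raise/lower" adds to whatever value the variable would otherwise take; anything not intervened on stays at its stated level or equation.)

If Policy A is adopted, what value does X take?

Policy A (W + 56):
  W = 76 + 56 = 132
  B = 79
  X = 43 + 3·132 + 6·79 = 913

913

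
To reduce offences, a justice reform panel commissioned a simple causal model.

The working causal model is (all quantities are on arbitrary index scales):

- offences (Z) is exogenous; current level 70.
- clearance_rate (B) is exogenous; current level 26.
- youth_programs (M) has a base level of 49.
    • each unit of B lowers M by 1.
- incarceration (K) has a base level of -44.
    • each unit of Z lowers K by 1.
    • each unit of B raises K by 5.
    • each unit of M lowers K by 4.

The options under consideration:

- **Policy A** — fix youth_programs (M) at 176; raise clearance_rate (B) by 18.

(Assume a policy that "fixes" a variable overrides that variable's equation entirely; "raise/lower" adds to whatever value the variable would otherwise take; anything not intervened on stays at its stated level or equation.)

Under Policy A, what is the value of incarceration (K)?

-598

Policy A (M := 176, B + 18):
  Z = 70
  B = 26 + 18 = 44
  M = 176
  K = -44 − 70 + 5·44 − 4·176 = -598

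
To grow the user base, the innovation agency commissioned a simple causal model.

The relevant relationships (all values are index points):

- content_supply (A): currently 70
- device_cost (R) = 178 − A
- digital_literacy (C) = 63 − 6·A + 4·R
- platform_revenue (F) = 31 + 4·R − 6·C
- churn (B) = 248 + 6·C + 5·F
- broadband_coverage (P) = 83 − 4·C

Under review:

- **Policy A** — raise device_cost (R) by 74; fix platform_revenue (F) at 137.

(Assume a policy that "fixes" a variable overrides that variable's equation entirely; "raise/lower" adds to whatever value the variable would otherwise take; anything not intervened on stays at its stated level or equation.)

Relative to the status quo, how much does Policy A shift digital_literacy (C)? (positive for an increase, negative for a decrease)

Baseline:
  A = 70
  R = 178 − 70 = 108
  C = 63 − 6·70 + 4·108 = 75
Policy A (R + 74, F := 137):
  A = 70
  R = 178 − 70 (+74 from intervention) = 182
  C = 63 − 6·70 + 4·182 = 371
Change in C: 371 − 75 = 296

296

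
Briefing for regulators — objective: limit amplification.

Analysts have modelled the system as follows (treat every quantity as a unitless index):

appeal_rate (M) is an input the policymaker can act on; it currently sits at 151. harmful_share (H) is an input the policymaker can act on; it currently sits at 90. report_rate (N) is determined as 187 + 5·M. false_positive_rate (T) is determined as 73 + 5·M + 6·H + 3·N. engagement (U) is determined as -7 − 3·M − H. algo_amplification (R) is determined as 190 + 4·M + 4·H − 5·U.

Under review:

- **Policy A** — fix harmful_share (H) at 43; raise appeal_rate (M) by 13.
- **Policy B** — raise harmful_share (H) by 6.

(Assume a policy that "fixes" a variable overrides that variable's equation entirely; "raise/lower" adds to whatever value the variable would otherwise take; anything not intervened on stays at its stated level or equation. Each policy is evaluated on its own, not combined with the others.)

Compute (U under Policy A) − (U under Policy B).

Policy A (H := 43, M + 13):
  M = 151 + 13 = 164
  H = 43
  U = -7 − 3·164 − 43 = -542
Policy B (H + 6):
  M = 151
  H = 90 + 6 = 96
  U = -7 − 3·151 − 96 = -556
U: -542 − (-556) = 14

14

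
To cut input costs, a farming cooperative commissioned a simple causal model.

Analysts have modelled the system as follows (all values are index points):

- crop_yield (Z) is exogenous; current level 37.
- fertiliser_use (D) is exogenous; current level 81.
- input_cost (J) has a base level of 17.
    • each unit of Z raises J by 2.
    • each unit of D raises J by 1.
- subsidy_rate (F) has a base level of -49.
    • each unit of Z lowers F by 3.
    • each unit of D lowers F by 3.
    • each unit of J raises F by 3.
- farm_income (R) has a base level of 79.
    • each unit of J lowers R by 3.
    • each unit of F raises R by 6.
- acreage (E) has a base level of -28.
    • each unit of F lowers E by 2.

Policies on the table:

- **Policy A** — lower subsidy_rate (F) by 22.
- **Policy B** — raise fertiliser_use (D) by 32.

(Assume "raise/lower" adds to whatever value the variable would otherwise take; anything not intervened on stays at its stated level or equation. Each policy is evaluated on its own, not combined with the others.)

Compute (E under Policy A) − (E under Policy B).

Policy A (F − 22):
  Z = 37
  D = 81
  J = 17 + 2·37 + 81 = 172
  F = -49 − 3·37 − 3·81 + 3·172 (−22 from intervention) = 91
  E = -28 − 2·91 = -210
Policy B (D + 32):
  Z = 37
  D = 81 + 32 = 113
  J = 17 + 2·37 + 113 = 204
  F = -49 − 3·37 − 3·113 + 3·204 = 113
  E = -28 − 2·113 = -254
E: -210 − (-254) = 44

44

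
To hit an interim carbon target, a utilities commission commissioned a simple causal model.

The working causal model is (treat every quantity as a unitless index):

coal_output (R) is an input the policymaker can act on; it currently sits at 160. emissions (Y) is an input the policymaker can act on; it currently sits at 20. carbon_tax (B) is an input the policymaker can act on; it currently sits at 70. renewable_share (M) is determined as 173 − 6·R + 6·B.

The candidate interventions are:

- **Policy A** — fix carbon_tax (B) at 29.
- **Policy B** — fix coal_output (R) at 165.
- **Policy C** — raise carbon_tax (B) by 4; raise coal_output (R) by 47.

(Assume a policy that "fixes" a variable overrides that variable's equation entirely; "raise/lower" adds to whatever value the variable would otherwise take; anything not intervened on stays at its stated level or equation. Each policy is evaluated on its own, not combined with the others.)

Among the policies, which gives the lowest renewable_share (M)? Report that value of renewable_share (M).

-625

Policy A (B := 29):
  R = 160
  B = 29
  M = 173 − 6·160 + 6·29 = -613
Policy B (R := 165):
  R = 165
  B = 70
  M = 173 − 6·165 + 6·70 = -397
Policy C (B + 4, R + 47):
  R = 160 + 47 = 207
  B = 70 + 4 = 74
  M = 173 − 6·207 + 6·74 = -625
Comparing — Policy A: M=-613, Policy B: M=-397, Policy C: M=-625. Lowest is -625 (Policy C).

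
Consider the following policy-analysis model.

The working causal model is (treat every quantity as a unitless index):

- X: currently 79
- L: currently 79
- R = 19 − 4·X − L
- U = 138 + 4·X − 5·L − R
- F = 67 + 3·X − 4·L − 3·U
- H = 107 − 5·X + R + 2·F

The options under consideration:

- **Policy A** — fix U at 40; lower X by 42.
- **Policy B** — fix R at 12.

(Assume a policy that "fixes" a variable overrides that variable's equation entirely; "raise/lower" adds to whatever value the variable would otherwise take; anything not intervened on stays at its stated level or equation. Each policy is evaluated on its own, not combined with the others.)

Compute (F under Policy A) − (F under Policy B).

-105

Policy A (U := 40, X − 42):
  X = 79 − 42 = 37
  L = 79
  R = 19 − 4·37 − 79 = -208
  U = 40
  F = 67 + 3·37 − 4·79 − 3·40 = -258
Policy B (R := 12):
  X = 79
  L = 79
  R = 12
  U = 138 + 4·79 − 5·79 − 12 = 47
  F = 67 + 3·79 − 4·79 − 3·47 = -153
F: -258 − (-153) = -105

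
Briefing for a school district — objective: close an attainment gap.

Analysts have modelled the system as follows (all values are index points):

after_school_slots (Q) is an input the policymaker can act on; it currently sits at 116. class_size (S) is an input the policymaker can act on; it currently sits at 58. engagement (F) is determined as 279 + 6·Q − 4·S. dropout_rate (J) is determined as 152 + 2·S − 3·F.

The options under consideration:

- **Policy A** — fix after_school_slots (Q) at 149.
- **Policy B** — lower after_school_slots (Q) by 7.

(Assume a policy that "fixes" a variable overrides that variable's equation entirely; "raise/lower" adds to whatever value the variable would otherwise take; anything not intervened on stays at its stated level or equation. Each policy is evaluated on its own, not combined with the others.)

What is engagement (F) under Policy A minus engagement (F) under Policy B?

Policy A (Q := 149):
  Q = 149
  S = 58
  F = 279 + 6·149 − 4·58 = 941
Policy B (Q − 7):
  Q = 116 − 7 = 109
  S = 58
  F = 279 + 6·109 − 4·58 = 701
F: 941 − 701 = 240

240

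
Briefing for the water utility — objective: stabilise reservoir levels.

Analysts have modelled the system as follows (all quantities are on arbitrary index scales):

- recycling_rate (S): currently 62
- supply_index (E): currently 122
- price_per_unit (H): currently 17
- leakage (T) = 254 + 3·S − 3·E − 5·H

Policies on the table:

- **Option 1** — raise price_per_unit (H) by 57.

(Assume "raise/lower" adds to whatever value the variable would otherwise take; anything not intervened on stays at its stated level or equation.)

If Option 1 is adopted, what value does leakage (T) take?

-296

Option 1 (H + 57):
  S = 62
  E = 122
  H = 17 + 57 = 74
  T = 254 + 3·62 − 3·122 − 5·74 = -296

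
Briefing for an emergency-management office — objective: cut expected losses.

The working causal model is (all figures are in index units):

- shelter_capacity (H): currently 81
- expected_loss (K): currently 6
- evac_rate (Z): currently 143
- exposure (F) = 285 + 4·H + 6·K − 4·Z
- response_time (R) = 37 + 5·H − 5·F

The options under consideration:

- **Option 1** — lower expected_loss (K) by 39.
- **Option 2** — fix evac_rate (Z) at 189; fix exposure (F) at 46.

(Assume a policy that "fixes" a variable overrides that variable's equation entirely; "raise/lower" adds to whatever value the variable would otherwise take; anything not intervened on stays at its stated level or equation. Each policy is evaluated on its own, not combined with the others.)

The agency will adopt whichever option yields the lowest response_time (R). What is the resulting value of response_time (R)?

Option 1 (K − 39):
  H = 81
  K = 6 − 39 = -33
  Z = 143
  F = 285 + 4·81 + 6·(-33) − 4·143 = -161
  R = 37 + 5·81 − 5·(-161) = 1247
Option 2 (Z := 189, F := 46):
  H = 81
  K = 6
  Z = 189
  F = 46
  R = 37 + 5·81 − 5·46 = 212
Comparing — Option 1: R=1247, Option 2: R=212. Lowest is 212 (Option 2).

212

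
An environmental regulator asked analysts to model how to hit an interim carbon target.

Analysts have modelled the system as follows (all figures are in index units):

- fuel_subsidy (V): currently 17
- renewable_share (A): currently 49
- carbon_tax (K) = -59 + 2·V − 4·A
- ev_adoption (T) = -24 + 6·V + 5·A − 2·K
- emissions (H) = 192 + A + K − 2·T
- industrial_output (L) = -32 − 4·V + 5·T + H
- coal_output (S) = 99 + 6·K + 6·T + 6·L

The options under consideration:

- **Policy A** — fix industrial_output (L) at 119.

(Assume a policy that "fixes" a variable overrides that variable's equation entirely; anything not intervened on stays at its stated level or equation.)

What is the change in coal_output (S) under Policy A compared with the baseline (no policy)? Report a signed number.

-12576

Baseline:
  V = 17
  A = 49
  K = -59 + 2·17 − 4·49 = -221
  T = -24 + 6·17 + 5·49 − 2·(-221) = 765
  H = 192 + 49 + (-221) − 2·765 = -1510
  L = -32 − 4·17 + 5·765 + (-1510) = 2215
  S = 99 + 6·(-221) + 6·765 + 6·2215 = 16653
Policy A (L := 119):
  V = 17
  A = 49
  K = -59 + 2·17 − 4·49 = -221
  T = -24 + 6·17 + 5·49 − 2·(-221) = 765
  H = 192 + 49 + (-221) − 2·765 = -1510
  L = 119
  S = 99 + 6·(-221) + 6·765 + 6·119 = 4077
Change in S: 4077 − 16653 = -12576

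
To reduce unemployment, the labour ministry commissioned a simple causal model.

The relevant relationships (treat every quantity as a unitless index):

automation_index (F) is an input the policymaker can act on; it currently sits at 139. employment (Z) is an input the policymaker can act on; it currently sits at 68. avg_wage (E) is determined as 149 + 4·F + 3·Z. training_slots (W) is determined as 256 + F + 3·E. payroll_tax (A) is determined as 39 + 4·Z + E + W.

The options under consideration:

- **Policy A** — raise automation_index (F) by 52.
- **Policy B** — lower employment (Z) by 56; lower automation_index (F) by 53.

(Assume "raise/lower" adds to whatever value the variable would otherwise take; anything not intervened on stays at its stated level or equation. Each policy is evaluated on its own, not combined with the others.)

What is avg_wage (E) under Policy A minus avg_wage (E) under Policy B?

588

Policy A (F + 52):
  F = 139 + 52 = 191
  Z = 68
  E = 149 + 4·191 + 3·68 = 1117
Policy B (Z − 56, F − 53):
  F = 139 − 53 = 86
  Z = 68 − 56 = 12
  E = 149 + 4·86 + 3·12 = 529
E: 1117 − 529 = 588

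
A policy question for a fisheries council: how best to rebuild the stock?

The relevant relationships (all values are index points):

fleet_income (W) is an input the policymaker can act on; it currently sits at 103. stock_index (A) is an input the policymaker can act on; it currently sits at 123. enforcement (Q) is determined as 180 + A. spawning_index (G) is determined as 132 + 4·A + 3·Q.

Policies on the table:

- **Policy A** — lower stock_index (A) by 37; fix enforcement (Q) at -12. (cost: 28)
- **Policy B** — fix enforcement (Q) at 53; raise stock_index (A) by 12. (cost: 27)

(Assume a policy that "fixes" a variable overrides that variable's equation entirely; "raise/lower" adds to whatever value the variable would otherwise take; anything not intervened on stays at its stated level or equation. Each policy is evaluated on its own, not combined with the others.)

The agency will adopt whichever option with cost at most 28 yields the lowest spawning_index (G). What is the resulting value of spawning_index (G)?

Policy A (A − 37, Q := -12):
  A = 123 − 37 = 86
  Q = -12
  G = 132 + 4·86 + 3·(-12) = 440
Policy B (Q := 53, A + 12):
  A = 123 + 12 = 135
  Q = 53
  G = 132 + 4·135 + 3·53 = 831
Comparing — Policy A: G=440, Policy B: G=831. Lowest is 440 (Policy A).

440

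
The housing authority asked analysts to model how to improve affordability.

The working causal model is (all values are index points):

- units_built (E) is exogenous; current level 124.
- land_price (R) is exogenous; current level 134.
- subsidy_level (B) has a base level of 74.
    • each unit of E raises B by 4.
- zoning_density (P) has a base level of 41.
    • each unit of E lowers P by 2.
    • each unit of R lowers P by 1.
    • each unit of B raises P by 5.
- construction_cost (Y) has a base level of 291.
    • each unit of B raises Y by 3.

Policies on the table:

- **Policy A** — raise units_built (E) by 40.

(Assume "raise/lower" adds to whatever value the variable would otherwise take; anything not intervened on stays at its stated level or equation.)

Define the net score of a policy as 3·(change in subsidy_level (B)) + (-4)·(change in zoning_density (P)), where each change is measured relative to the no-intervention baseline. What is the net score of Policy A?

Baseline:
  E = 124
  R = 134
  B = 74 + 4·124 = 570
  P = 41 − 2·124 − 134 + 5·570 = 2509
Policy A (E + 40):
  E = 124 + 40 = 164
  R = 134
  B = 74 + 4·164 = 730
  P = 41 − 2·164 − 134 + 5·730 = 3229
ΔB = 730 − 570 = 160; ΔP = 3229 − 2509 = 720
Score = 3·160 + (-4)·720 = -2400

-2400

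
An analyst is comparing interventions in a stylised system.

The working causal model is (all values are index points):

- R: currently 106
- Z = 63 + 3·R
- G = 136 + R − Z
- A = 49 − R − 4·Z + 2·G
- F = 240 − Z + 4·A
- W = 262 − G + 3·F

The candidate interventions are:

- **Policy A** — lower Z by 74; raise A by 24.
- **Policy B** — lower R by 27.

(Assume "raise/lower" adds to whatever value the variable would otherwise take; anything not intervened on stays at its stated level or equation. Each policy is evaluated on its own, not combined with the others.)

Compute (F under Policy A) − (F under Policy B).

Policy A (Z − 74, A + 24):
  R = 106
  Z = 63 + 3·106 (−74 from intervention) = 307
  G = 136 + 106 − 307 = -65
  A = 49 − 106 − 4·307 + 2·(-65) (+24 from intervention) = -1391
  F = 240 − 307 + 4·(-1391) = -5631
Policy B (R − 27):
  R = 106 − 27 = 79
  Z = 63 + 3·79 = 300
  G = 136 + 79 − 300 = -85
  A = 49 − 79 − 4·300 + 2·(-85) = -1400
  F = 240 − 300 + 4·(-1400) = -5660
F: -5631 − (-5660) = 29

29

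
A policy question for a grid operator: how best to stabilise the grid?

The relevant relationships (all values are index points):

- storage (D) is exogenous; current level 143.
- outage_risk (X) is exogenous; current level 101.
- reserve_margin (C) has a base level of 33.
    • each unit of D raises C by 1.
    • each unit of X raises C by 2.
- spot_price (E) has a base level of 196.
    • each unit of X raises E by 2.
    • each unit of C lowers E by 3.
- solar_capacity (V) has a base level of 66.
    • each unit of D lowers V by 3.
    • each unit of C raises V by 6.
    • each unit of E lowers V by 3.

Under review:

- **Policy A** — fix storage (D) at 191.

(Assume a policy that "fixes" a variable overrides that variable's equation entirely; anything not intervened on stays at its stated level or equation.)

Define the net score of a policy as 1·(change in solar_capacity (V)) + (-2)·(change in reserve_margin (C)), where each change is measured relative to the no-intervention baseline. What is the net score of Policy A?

Baseline:
  D = 143
  X = 101
  C = 33 + 143 + 2·101 = 378
  E = 196 + 2·101 − 3·378 = -736
  V = 66 − 3·143 + 6·378 − 3·(-736) = 4113
Policy A (D := 191):
  D = 191
  X = 101
  C = 33 + 191 + 2·101 = 426
  E = 196 + 2·101 − 3·426 = -880
  V = 66 − 3·191 + 6·426 − 3·(-880) = 4689
ΔV = 4689 − 4113 = 576; ΔC = 426 − 378 = 48
Score = 1·576 + (-2)·48 = 480

480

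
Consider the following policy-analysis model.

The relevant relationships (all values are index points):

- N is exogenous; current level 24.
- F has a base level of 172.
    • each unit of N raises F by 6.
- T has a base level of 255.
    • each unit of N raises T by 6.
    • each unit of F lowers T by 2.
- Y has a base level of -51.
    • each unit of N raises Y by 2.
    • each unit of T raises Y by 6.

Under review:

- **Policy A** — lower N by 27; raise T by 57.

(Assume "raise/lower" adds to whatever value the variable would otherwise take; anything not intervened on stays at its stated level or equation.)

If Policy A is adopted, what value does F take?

Policy A (N − 27, T + 57):
  N = 24 − 27 = -3
  F = 172 + 6·(-3) = 154

154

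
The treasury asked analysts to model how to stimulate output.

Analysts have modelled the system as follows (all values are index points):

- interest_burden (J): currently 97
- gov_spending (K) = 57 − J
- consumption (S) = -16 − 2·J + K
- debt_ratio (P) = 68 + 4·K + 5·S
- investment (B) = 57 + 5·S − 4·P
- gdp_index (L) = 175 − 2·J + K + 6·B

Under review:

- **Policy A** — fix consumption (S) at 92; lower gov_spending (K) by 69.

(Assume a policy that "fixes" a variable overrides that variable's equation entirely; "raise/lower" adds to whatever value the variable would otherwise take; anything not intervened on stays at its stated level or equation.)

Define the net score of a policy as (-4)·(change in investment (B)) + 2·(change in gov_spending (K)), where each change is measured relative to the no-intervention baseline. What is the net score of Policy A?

15966

Baseline:
  J = 97
  K = 57 − 97 = -40
  S = -16 − 2·97 + (-40) = -250
  P = 68 + 4·(-40) + 5·(-250) = -1342
  B = 57 + 5·(-250) − 4·(-1342) = 4175
Policy A (S := 92, K − 69):
  J = 97
  K = 57 − 97 (−69 from intervention) = -109
  S = 92
  P = 68 + 4·(-109) + 5·92 = 92
  B = 57 + 5·92 − 4·92 = 149
ΔB = 149 − 4175 = -4026; ΔK = -109 − (-40) = -69
Score = (-4)·(-4026) + 2·(-69) = 15966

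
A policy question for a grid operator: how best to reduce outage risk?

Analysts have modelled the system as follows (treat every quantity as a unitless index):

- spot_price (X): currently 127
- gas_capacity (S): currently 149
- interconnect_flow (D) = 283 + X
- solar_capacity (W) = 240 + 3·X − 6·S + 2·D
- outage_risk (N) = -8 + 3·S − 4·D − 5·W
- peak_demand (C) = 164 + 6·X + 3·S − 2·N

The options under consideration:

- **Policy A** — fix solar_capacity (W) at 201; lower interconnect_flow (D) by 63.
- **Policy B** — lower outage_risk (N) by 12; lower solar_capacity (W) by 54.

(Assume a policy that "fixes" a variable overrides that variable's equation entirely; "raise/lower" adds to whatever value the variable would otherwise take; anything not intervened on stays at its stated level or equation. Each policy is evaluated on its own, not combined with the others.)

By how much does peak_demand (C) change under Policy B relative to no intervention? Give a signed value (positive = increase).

Baseline:
  X = 127
  S = 149
  D = 283 + 127 = 410
  W = 240 + 3·127 − 6·149 + 2·410 = 547
  N = -8 + 3·149 − 4·410 − 5·547 = -3936
  C = 164 + 6·127 + 3·149 − 2·(-3936) = 9245
Policy B (N − 12, W − 54):
  X = 127
  S = 149
  D = 283 + 127 = 410
  W = 240 + 3·127 − 6·149 + 2·410 (−54 from intervention) = 493
  N = -8 + 3·149 − 4·410 − 5·493 (−12 from intervention) = -3678
  C = 164 + 6·127 + 3·149 − 2·(-3678) = 8729
Change in C: 8729 − 9245 = -516

-516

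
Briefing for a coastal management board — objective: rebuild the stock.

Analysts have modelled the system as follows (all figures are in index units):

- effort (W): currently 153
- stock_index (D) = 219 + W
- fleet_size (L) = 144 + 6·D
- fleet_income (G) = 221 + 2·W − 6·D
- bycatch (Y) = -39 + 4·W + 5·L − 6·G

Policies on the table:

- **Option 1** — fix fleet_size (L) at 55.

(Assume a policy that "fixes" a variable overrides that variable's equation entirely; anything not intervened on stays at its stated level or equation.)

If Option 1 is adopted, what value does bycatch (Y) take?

Option 1 (L := 55):
  W = 153
  D = 219 + 153 = 372
  L = 55
  G = 221 + 2·153 − 6·372 = -1705
  Y = -39 + 4·153 + 5·55 − 6·(-1705) = 11078

11078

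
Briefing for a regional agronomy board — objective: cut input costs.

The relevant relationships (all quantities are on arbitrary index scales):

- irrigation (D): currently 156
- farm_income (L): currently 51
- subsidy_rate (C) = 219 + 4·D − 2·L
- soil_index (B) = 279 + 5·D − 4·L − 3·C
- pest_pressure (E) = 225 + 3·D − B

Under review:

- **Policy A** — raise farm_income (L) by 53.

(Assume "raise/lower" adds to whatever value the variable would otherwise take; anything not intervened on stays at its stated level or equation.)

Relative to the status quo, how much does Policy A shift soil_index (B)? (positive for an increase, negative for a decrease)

Baseline:
  D = 156
  L = 51
  C = 219 + 4·156 − 2·51 = 741
  B = 279 + 5·156 − 4·51 − 3·741 = -1368
Policy A (L + 53):
  D = 156
  L = 51 + 53 = 104
  C = 219 + 4·156 − 2·104 = 635
  B = 279 + 5·156 − 4·104 − 3·635 = -1262
Change in B: -1262 − (-1368) = 106

106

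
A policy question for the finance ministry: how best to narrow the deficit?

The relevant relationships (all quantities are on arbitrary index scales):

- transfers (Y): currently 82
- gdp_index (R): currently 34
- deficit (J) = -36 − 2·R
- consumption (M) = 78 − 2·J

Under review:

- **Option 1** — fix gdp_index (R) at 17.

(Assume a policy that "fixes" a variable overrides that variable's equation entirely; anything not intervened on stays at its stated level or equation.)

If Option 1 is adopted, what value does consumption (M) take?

Option 1 (R := 17):
  R = 17
  J = -36 − 2·17 = -70
  M = 78 − 2·(-70) = 218

218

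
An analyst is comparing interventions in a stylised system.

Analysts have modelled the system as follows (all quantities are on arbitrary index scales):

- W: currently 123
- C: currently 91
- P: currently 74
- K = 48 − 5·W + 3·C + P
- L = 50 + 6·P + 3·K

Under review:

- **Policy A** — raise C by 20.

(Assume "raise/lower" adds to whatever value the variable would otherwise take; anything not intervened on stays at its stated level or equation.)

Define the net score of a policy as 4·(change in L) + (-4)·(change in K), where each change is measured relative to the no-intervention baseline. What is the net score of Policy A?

480

Baseline:
  W = 123
  C = 91
  P = 74
  K = 48 − 5·123 + 3·91 + 74 = -220
  L = 50 + 6·74 + 3·(-220) = -166
Policy A (C + 20):
  W = 123
  C = 91 + 20 = 111
  P = 74
  K = 48 − 5·123 + 3·111 + 74 = -160
  L = 50 + 6·74 + 3·(-160) = 14
ΔL = 14 − (-166) = 180; ΔK = -160 − (-220) = 60
Score = 4·180 + (-4)·60 = 480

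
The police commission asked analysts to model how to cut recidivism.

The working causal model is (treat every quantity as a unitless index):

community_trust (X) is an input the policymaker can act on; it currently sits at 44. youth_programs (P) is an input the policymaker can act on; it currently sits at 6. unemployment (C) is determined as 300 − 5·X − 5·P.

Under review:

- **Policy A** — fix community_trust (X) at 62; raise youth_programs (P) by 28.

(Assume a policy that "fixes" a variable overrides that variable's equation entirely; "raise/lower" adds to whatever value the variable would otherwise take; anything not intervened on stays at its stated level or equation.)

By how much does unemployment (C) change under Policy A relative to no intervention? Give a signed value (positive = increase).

Baseline:
  X = 44
  P = 6
  C = 300 − 5·44 − 5·6 = 50
Policy A (X := 62, P + 28):
  X = 62
  P = 6 + 28 = 34
  C = 300 − 5·62 − 5·34 = -180
Change in C: -180 − 50 = -230

-230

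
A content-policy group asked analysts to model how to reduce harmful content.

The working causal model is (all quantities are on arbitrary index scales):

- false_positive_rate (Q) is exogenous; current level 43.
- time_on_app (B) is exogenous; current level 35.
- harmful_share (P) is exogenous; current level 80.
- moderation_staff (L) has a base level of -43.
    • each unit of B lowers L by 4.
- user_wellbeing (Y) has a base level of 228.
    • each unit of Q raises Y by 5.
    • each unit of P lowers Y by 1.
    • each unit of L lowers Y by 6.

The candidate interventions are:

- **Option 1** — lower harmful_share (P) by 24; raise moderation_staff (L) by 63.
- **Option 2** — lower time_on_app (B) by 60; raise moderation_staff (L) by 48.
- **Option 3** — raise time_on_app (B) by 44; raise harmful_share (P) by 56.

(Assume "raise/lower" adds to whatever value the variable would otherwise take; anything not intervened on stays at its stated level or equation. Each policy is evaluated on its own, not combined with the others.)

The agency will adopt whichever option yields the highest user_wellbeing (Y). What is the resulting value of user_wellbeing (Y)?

Option 1 (P − 24, L + 63):
  Q = 43
  B = 35
  P = 80 − 24 = 56
  L = -43 − 4·35 (+63 from intervention) = -120
  Y = 228 + 5·43 − 56 − 6·(-120) = 1107
Option 2 (B − 60, L + 48):
  Q = 43
  B = 35 − 60 = -25
  P = 80
  L = -43 − 4·(-25) (+48 from intervention) = 105
  Y = 228 + 5·43 − 80 − 6·105 = -267
Option 3 (B + 44, P + 56):
  Q = 43
  B = 35 + 44 = 79
  P = 80 + 56 = 136
  L = -43 − 4·79 = -359
  Y = 228 + 5·43 − 136 − 6·(-359) = 2461
Comparing — Option 1: Y=1107, Option 2: Y=-267, Option 3: Y=2461. Highest is 2461 (Option 3).

2461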